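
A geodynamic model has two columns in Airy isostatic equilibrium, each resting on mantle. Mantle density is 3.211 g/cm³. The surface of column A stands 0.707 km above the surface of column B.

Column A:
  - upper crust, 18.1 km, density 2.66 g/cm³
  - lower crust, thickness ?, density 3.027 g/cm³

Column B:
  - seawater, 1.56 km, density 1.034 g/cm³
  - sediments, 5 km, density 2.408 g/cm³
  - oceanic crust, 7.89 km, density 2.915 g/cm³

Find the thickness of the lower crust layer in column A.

Take the compensation level at the base of the deeper column (depth z_c below the surface of column A) and equate Σ ρ_i t_i down to z_c; mantle fills any gap and the z_c terms cancel.
Column A: 18.1×2.66 + x×3.027 + (z_c − 18.1 − x)×3.211
Column B: 0.707×0 + 1.56×1.034 + 5×2.408 + 7.89×2.915 + (z_c − 0.707 − 14.45)×3.211
The z_c×3.211 term appears on both sides and cancels. Collect the known terms of each column as K = Σ(ρt)_known − 3.211 × (depth of known layers): K_A = 48.146 − 3.211×18.1 = −9.9731; K_B = 36.65239 − 3.211×(0.707 + 14.45) = −12.016737.
Balance: K_A − x×(3.211 − 3.027) = K_B, so x = (K_A − K_B)/(3.211 − 3.027) = 2.04364/0.184 = 11.1 km.

11.1 km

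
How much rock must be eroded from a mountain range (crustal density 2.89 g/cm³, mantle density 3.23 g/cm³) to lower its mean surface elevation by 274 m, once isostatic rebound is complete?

Net drop Δ = e − u = e − e ρ_c/ρ_m = e (ρ_m − ρ_c)/ρ_m.
e = Δ ρ_m/(ρ_m − ρ_c) = 274 m × 3.23/0.34 = 2600 m.

2600 m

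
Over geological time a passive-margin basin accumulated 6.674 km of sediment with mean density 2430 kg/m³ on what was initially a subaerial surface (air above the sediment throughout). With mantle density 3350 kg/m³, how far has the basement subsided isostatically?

4.84 km

Subaerial load: s = t ρ_sed / ρ_m = 6.674 km × 2430/3350 = 4.84 km.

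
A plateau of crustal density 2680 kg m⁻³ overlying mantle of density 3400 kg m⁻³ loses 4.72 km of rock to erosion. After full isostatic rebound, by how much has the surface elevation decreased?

Rebound u = e ρ_c/ρ_m = 4.72 km × 2680/3400 = 3.72 km.
Net surface drop = e − u = 4.72 km − 3.72 km = e (ρ_m − ρ_c)/ρ_m = 1 km.

1 km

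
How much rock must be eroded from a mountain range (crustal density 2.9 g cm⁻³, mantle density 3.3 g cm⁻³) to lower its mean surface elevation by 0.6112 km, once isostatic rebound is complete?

5.04 km

Net drop Δ = e − u = e − e ρ_c/ρ_m = e (ρ_m − ρ_c)/ρ_m.
e = Δ ρ_m/(ρ_m − ρ_c) = 0.6112 km × 3.3/0.4 = 5.04 km.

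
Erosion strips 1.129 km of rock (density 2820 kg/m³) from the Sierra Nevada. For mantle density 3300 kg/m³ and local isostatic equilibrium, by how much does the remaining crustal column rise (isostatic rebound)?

0.965 km

Unloading: uplift u = e ρ_c/ρ_m = 1.129 km × 2820/3300 = 0.965 km.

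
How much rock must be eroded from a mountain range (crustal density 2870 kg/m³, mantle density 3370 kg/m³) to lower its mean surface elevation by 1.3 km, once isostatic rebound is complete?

8.76 km

Net drop Δ = e − u = e − e ρ_c/ρ_m = e (ρ_m − ρ_c)/ρ_m.
e = Δ ρ_m/(ρ_m − ρ_c) = 1.3 km × 3370/500 = 8.76 km.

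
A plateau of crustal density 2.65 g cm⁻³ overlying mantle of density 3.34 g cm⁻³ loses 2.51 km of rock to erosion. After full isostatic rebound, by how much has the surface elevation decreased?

Rebound u = e ρ_c/ρ_m = 2.51 km × 2.65/3.34 = 1.991 km.
Net surface drop = e − u = 2.51 km − 1.991 km = e (ρ_m − ρ_c)/ρ_m = 0.519 km.

0.519 km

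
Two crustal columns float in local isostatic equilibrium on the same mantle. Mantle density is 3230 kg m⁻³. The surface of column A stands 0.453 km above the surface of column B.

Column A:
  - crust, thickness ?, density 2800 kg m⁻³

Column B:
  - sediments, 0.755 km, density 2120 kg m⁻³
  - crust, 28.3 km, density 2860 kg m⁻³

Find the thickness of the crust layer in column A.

Take the compensation level at the base of the deeper column (depth z_c below the surface of column A) and equate Σ ρ_i t_i down to z_c; mantle fills any gap and the z_c terms cancel.
Column A: x×2800 + (z_c − 0 − x)×3230
Column B: 0.453×0 + 0.755×2120 + 28.3×2860 + (z_c − 0.453 − 29.055)×3230
The z_c×3230 term appears on both sides and cancels. Collect the known terms of each column as K = Σ(ρt)_known − 3230 × (depth of known layers): K_A = 0 − 3230×0 = 0; K_B = 82538.6 − 3230×(0.453 + 29.055) = −12772.24.
Balance: K_A − x×(3230 − 2800) = K_B, so x = (K_A − K_B)/(3230 − 2800) = 12772.2/430 = 29.7 km.

29.7 km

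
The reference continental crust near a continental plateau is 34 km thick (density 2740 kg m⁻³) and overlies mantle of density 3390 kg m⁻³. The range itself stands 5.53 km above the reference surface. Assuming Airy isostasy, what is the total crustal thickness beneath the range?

Root depth r = h ρ_c / (ρ_m − ρ_c) = 5.53 km × 2740 / 650 = 23.31 km.
Total thickness = T + h + r = 34 km + 5.53 km + 23.31 km = 62.8 km.

62.8 km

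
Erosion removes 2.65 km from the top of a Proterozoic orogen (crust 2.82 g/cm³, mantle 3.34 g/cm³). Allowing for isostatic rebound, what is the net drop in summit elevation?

0.413 km

Rebound u = e ρ_c/ρ_m = 2.65 km × 2.82/3.34 = 2.237 km.
Net surface drop = e − u = 2.65 km − 2.237 km = e (ρ_m − ρ_c)/ρ_m = 0.413 km.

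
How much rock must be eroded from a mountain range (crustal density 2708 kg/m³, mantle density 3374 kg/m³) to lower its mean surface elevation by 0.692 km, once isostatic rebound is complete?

3.51 km

Net drop Δ = e − u = e − e ρ_c/ρ_m = e (ρ_m − ρ_c)/ρ_m.
e = Δ ρ_m/(ρ_m − ρ_c) = 0.692 km × 3374/666 = 3.51 km.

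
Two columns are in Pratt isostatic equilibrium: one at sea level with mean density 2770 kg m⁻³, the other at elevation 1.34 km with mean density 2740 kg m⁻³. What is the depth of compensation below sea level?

122 km

ρ_ref D = ρ (D + h) → D (ρ_ref − ρ) = ρ h.
D = ρ h/(ρ_ref − ρ) = 2740 × 1.34 km/(2770 − 2740) = 122 km.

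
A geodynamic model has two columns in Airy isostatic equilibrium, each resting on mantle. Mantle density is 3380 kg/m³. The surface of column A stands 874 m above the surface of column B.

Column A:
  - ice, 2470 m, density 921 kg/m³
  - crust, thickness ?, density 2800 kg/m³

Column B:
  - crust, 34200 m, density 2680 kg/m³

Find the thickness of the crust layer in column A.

35900 m

Take the compensation level at the base of the deeper column (depth z_c below the surface of column A) and equate Σ ρ_i t_i down to z_c; mantle fills any gap and the z_c terms cancel.
Column A: 2470×921 + x×2800 + (z_c − 2470 − x)×3380
Column B: 874×0 + 34200×2680 + (z_c − 874 − 34200)×3380
The z_c×3380 term appears on both sides and cancels. Collect the known terms of each column as K = Σ(ρt)_known − 3380 × (depth of known layers): K_A = 2274870 − 3380×2470 = −6073730; K_B = 91656000 − 3380×(874 + 34200) = −26894120.
Balance: K_A − x×(3380 − 2800) = K_B, so x = (K_A − K_B)/(3380 − 2800) = 20820400/580 = 35900 m.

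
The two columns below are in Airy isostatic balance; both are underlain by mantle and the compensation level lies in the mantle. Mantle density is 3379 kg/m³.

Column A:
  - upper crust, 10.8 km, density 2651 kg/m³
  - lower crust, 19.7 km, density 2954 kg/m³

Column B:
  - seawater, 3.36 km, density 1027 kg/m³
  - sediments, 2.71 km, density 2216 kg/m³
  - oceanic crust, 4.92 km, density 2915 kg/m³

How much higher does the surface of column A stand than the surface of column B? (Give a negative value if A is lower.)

For any compensation level in the mantle, the mantle terms cancel and isostasy reduces to e = (Σt_A − Σt_B) − (Σ(ρt)_A − Σ(ρt)_B) / ρ_m.
Σt_A = 30.5 km; Σt_B = 10.99 km; Σ(ρt)_A = 86824.6; Σ(ρt)_B = 23797.88 (in km·kg/m³).
e = (30.5 − 10.99) − (86824.6 − 23797.88) / 3379 = 0.858 km.

0.858 km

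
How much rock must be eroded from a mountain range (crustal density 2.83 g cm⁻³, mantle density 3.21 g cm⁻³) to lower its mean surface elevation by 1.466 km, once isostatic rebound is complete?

Net drop Δ = e − u = e − e ρ_c/ρ_m = e (ρ_m − ρ_c)/ρ_m.
e = Δ ρ_m/(ρ_m − ρ_c) = 1.466 km × 3.21/0.38 = 12.4 km.

12.4 km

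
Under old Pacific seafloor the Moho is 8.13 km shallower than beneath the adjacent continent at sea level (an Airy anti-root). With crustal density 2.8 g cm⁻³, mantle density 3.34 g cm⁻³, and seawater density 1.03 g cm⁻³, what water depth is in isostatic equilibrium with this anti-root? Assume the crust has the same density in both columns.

Replacing a thickness d of crust by seawater at the top must be balanced by replacing crust with mantle at the base: d (ρ_c − ρ_w) = a (ρ_m − ρ_c).
d = a (ρ_m − ρ_c)/(ρ_c − ρ_w) = 8.13 km × 0.54/1.77 = 2.48 km.

2.48 km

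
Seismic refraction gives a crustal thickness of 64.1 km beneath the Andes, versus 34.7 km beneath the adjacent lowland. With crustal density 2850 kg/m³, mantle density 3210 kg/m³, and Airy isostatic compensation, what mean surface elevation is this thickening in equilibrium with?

Excess crust Δ = 64.1 km − 34.7 km = 29.4 km, split between elevation h and root r with h + r = Δ.
Airy balance ρ_c h = (ρ_m − ρ_c) r gives r = h ρ_c/(ρ_m − ρ_c), so h (1 + ρ_c/(ρ_m − ρ_c)) = Δ, i.e. h = Δ (ρ_m − ρ_c)/ρ_m.
h = 29.4 km × 360/3210 = 3.3 km.

3.3 km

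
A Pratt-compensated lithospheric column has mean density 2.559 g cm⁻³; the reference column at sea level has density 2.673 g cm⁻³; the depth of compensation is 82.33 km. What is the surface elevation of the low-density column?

ρ_ref D = ρ (D + h) → h = D (ρ_ref − ρ)/ρ.
h = 82.33 km × (2.673 − 2.559)/2.559 = 3.67 km.

3.67 km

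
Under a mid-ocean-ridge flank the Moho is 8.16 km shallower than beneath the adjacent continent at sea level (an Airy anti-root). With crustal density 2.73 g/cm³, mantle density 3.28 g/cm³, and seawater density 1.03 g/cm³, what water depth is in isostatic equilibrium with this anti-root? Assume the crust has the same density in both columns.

2.64 km

Replacing a thickness d of crust by seawater at the top must be balanced by replacing crust with mantle at the base: d (ρ_c − ρ_w) = a (ρ_m − ρ_c).
d = a (ρ_m − ρ_c)/(ρ_c − ρ_w) = 8.16 km × 0.55/1.7 = 2.64 km.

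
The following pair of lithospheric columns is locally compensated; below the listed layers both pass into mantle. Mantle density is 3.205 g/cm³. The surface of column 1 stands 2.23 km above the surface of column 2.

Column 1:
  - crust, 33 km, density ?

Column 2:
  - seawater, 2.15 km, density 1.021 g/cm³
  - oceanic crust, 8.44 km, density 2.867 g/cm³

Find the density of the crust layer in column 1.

2.76 g/cm³

Take the compensation level at the base of the deeper column (depth z_c below the surface of column 1) and equate Σ ρ_i t_i down to z_c; mantle fills any gap and the z_c terms cancel.
Column 1: 33×ρ + (z_c − 33)×3.205
Column 2: 2.23×0 + 2.15×1.021 + 8.44×2.867 + (z_c − 2.23 − 10.59)×3.205
The z_c×3.205 term appears on both sides and cancels. Collect the known terms of each column as K = Σ(ρt)_known − 3.205 × (depth of known layers): K_1 = 0 − 3.205×33 = −105.765; K_2 = 26.39263 − 3.205×(2.23 + 10.59) = −14.69547.
Balance: K_1 + 33×ρ = K_2, so ρ = (K_2 − K_1)/33 = 91.0695/33 = 2.76 g/cm³.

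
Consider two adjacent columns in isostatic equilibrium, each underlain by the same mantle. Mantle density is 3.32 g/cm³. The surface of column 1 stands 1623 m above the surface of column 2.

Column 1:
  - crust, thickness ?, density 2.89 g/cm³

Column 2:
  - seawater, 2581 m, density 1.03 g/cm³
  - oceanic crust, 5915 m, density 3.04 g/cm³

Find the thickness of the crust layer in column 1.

Take the compensation level at the base of the deeper column (depth z_c below the surface of column 1) and equate Σ ρ_i t_i down to z_c; mantle fills any gap and the z_c terms cancel.
Column 1: x×2.89 + (z_c − 0 − x)×3.32
Column 2: 1623×0 + 2581×1.03 + 5915×3.04 + (z_c − 1623 − 8496)×3.32
The z_c×3.32 term appears on both sides and cancels. Collect the known terms of each column as K = Σ(ρt)_known − 3.32 × (depth of known layers): K_1 = 0 − 3.32×0 = 0; K_2 = 20640.03 − 3.32×(1623 + 8496) = −12955.05.
Balance: K_1 − x×(3.32 − 2.89) = K_2, so x = (K_1 − K_2)/(3.32 − 2.89) = 12955.1/0.43 = 30100 m.

30100 m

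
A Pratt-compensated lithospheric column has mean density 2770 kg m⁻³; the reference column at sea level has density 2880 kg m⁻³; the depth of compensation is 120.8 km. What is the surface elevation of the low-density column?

4.8 km

ρ_ref D = ρ (D + h) → h = D (ρ_ref − ρ)/ρ.
h = 120.8 km × (2880 − 2770)/2770 = 4.8 km.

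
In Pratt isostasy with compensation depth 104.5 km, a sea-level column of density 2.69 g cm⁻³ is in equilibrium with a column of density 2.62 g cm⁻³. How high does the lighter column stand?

2.79 km

ρ_ref D = ρ (D + h) → h = D (ρ_ref − ρ)/ρ.
h = 104.5 km × (2.69 − 2.62)/2.62 = 2.79 km.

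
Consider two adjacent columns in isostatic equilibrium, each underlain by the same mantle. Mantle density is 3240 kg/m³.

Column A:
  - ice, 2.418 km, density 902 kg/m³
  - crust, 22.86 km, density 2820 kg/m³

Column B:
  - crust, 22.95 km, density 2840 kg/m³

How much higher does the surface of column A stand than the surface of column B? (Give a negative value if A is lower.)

1.87 km

For any compensation level in the mantle, the mantle terms cancel and isostasy reduces to e = (Σt_A − Σt_B) − (Σ(ρt)_A − Σ(ρt)_B) / ρ_m.
Σt_A = 25.278 km; Σt_B = 22.95 km; Σ(ρt)_A = 66646.236; Σ(ρt)_B = 65178 (in km·kg/m³).
e = (25.278 − 22.95) − (66646.236 − 65178) / 3240 = 1.87 km.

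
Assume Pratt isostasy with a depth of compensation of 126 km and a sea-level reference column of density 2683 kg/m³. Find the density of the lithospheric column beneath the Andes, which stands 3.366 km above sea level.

2610 kg/m³

Pratt balance: ρ_ref D = ρ (D + h).
ρ = ρ_ref D/(D + h) = 2683 × 126 km/(126 km + 3.366 km) = 2610 kg/m³.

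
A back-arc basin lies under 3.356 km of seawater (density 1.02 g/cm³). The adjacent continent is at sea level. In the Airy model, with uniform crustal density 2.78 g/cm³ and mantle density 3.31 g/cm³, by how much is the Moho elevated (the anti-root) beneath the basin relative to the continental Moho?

Isostatic balance requires: replacing crust with seawater at the top is compensated by replacing crust with mantle at the base: d (ρ_c − ρ_w) = a (ρ_m − ρ_c).
a = d (ρ_c − ρ_w)/(ρ_m − ρ_c) = 3.356 km × 1.76/0.53 = 11.1 km.

11.1 km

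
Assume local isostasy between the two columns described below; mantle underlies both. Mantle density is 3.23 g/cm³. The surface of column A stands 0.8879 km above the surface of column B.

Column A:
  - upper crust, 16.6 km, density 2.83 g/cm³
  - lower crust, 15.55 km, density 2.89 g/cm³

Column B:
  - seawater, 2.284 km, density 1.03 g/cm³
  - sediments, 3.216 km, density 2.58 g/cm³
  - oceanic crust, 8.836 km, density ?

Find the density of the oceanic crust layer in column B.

Take the compensation level at the base of the deeper column (depth z_c below the surface of column A) and equate Σ ρ_i t_i down to z_c; mantle fills any gap and the z_c terms cancel.
Column A: 16.6×2.83 + 15.55×2.89 + (z_c − 32.15)×3.23
Column B: 0.8879×0 + 2.284×1.03 + 3.216×2.58 + 8.836×ρ + (z_c − 0.8879 − 14.336)×3.23
The z_c×3.23 term appears on both sides and cancels. Collect the known terms of each column as K = Σ(ρt)_known − 3.23 × (depth of known layers): K_A = 91.9175 − 3.23×32.15 = −11.927; K_B = 10.6498 − 3.23×(0.8879 + 14.336) = −38.523397.
Balance: K_A = K_B + 8.836×ρ, so ρ = (K_A − K_B)/8.836 = 26.5964/8.836 = 3.01 g/cm³.

3.01 g/cm³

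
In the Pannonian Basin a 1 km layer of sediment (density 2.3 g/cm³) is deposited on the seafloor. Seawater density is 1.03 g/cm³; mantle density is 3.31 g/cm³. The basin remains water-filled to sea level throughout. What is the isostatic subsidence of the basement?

0.557 km

Submarine loading: the sediment displaces seawater, and the subsidence is in turn flooded, so s (ρ_m − ρ_w) = t (ρ_sed − ρ_w).
s = 1 km × (2.3 − 1.03) / (3.31 − 1.03) = 0.557 km.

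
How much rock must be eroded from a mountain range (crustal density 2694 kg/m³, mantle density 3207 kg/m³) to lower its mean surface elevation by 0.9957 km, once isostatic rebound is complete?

Net drop Δ = e − u = e − e ρ_c/ρ_m = e (ρ_m − ρ_c)/ρ_m.
e = Δ ρ_m/(ρ_m − ρ_c) = 0.9957 km × 3207/513 = 6.22 km.

6.22 km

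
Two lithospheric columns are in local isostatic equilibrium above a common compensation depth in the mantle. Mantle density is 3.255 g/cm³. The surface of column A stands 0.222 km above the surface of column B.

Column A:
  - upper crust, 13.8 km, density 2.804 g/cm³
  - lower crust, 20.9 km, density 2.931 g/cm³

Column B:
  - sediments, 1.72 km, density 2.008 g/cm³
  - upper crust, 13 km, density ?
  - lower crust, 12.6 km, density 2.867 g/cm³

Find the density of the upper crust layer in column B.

2.85 g/cm³

Take the compensation level at the base of the deeper column (depth z_c below the surface of column A) and equate Σ ρ_i t_i down to z_c; mantle fills any gap and the z_c terms cancel.
Column A: 13.8×2.804 + 20.9×2.931 + (z_c − 34.7)×3.255
Column B: 0.222×0 + 1.72×2.008 + 13×ρ + 12.6×2.867 + (z_c − 0.222 − 27.32)×3.255
The z_c×3.255 term appears on both sides and cancels. Collect the known terms of each column as K = Σ(ρt)_known − 3.255 × (depth of known layers): K_A = 99.9531 − 3.255×34.7 = −12.9954; K_B = 39.57796 − 3.255×(0.222 + 27.32) = −50.07125.
Balance: K_A = K_B + 13×ρ, so ρ = (K_A − K_B)/13 = 37.0758/13 = 2.85 g/cm³.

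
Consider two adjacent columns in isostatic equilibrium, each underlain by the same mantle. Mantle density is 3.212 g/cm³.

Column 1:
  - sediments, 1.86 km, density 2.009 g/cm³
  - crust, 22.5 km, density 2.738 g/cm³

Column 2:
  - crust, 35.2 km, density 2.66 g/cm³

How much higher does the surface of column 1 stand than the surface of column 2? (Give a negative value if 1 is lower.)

For any compensation level in the mantle, the mantle terms cancel and isostasy reduces to e = (Σt_1 − Σt_2) − (Σ(ρt)_1 − Σ(ρt)_2) / ρ_m.
Σt_1 = 24.36 km; Σt_2 = 35.2 km; Σ(ρt)_1 = 65.34174; Σ(ρt)_2 = 93.632 (in km·g/cm³).
e = (24.36 − 35.2) − (65.34174 − 93.632) / 3.212 = −2.03 km.

−2.03 km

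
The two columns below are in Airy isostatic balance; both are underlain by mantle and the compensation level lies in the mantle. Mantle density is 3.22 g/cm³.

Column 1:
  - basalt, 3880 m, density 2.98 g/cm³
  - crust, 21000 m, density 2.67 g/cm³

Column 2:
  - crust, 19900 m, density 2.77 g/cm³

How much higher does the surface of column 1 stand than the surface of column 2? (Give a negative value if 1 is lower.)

For any compensation level in the mantle, the mantle terms cancel and isostasy reduces to e = (Σt_1 − Σt_2) − (Σ(ρt)_1 − Σ(ρt)_2) / ρ_m.
Σt_1 = 24880 m; Σt_2 = 19900 m; Σ(ρt)_1 = 67632.4; Σ(ρt)_2 = 55123 (in m·g/cm³).
e = (24880 − 19900) − (67632.4 − 55123) / 3.22 = 1100 m.

1100 m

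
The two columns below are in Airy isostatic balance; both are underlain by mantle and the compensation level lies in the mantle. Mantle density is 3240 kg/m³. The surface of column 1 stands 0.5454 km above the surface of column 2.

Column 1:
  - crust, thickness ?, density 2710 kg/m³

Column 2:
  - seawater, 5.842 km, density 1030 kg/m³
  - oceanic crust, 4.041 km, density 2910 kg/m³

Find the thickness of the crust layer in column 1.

Take the compensation level at the base of the deeper column (depth z_c below the surface of column 1) and equate Σ ρ_i t_i down to z_c; mantle fills any gap and the z_c terms cancel.
Column 1: x×2710 + (z_c − 0 − x)×3240
Column 2: 0.5454×0 + 5.842×1030 + 4.041×2910 + (z_c − 0.5454 − 9.883)×3240
The z_c×3240 term appears on both sides and cancels. Collect the known terms of each column as K = Σ(ρt)_known − 3240 × (depth of known layers): K_1 = 0 − 3240×0 = 0; K_2 = 17776.57 − 3240×(0.5454 + 9.883) = −16011.446.
Balance: K_1 − x×(3240 − 2710) = K_2, so x = (K_1 − K_2)/(3240 − 2710) = 16011.4/530 = 30.2 km.

30.2 km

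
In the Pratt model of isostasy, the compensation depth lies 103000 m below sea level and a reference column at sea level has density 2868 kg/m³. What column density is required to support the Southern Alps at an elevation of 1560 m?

Pratt balance: ρ_ref D = ρ (D + h).
ρ = ρ_ref D/(D + h) = 2868 × 103000 m/(103000 m + 1560 m) = 2830 kg/m³.

2830 kg/m³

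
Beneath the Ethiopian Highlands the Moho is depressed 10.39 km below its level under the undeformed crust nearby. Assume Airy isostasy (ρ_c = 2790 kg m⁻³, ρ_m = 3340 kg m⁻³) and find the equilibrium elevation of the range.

For local isostatic compensation: ρ_c h = (ρ_m − ρ_c) r.
h = r (ρ_m − ρ_c) / ρ_c = 10.39 km × (3340 − 2790) / 2790 = 2.05 km.

2.05 km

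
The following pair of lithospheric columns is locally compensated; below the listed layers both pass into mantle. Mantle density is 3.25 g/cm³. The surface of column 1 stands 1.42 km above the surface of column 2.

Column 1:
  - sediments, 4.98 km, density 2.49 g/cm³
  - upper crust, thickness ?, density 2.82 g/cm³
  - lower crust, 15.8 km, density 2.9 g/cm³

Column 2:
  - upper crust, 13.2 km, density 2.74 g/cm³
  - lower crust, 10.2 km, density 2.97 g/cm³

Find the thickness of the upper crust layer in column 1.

11.4 km

Take the compensation level at the base of the deeper column (depth z_c below the surface of column 1) and equate Σ ρ_i t_i down to z_c; mantle fills any gap and the z_c terms cancel.
Column 1: 4.98×2.49 + x×2.82 + 15.8×2.9 + (z_c − 20.78 − x)×3.25
Column 2: 1.42×0 + 13.2×2.74 + 10.2×2.97 + (z_c − 1.42 − 23.4)×3.25
The z_c×3.25 term appears on both sides and cancels. Collect the known terms of each column as K = Σ(ρt)_known − 3.25 × (depth of known layers): K_1 = 58.2202 − 3.25×20.78 = −9.3148; K_2 = 66.462 − 3.25×(1.42 + 23.4) = −14.203.
Balance: K_1 − x×(3.25 − 2.82) = K_2, so x = (K_1 − K_2)/(3.25 − 2.82) = 4.8882/0.43 = 11.4 km.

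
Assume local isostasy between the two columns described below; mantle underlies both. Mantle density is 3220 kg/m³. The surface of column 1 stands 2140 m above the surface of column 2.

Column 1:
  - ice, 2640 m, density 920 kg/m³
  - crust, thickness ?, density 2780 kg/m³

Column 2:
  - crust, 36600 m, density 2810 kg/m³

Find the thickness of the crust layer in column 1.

Take the compensation level at the base of the deeper column (depth z_c below the surface of column 1) and equate Σ ρ_i t_i down to z_c; mantle fills any gap and the z_c terms cancel.
Column 1: 2640×920 + x×2780 + (z_c − 2640 − x)×3220
Column 2: 2140×0 + 36600×2810 + (z_c − 2140 − 36600)×3220
The z_c×3220 term appears on both sides and cancels. Collect the known terms of each column as K = Σ(ρt)_known − 3220 × (depth of known layers): K_1 = 2428800 − 3220×2640 = −6072000; K_2 = 102846000 − 3220×(2140 + 36600) = −21896800.
Balance: K_1 − x×(3220 − 2780) = K_2, so x = (K_1 − K_2)/(3220 − 2780) = 15824800/440 = 36000 m.

36000 m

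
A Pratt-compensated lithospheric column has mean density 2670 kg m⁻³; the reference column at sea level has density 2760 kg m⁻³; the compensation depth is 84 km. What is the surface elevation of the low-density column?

2.83 km

ρ_ref D = ρ (D + h) → h = D (ρ_ref − ρ)/ρ.
h = 84 km × (2760 − 2670)/2670 = 2.83 km.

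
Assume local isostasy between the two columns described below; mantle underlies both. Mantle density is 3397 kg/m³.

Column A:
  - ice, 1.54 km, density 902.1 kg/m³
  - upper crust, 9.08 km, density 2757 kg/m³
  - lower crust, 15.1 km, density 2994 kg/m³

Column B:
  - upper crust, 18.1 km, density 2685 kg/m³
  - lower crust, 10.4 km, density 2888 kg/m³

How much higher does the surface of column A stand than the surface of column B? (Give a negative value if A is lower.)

−0.719 km

For any compensation level in the mantle, the mantle terms cancel and isostasy reduces to e = (Σt_A − Σt_B) − (Σ(ρt)_A − Σ(ρt)_B) / ρ_m.
Σt_A = 25.72 km; Σt_B = 28.5 km; Σ(ρt)_A = 71632.194; Σ(ρt)_B = 78633.7 (in km·kg/m³).
e = (25.72 − 28.5) − (71632.194 − 78633.7) / 3397 = −0.719 km.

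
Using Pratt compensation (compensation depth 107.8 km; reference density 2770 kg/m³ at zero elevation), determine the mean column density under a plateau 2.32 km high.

2710 kg/m³

Pratt balance: ρ_ref D = ρ (D + h).
ρ = ρ_ref D/(D + h) = 2770 × 107.8 km/(107.8 km + 2.32 km) = 2710 kg/m³.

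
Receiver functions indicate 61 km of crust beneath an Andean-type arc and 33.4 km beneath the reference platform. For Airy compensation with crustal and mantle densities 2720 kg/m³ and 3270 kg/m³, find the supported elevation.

Excess crust Δ = 61 km − 33.4 km = 27.6 km, split between elevation h and root r with h + r = Δ.
Airy balance ρ_c h = (ρ_m − ρ_c) r gives r = h ρ_c/(ρ_m − ρ_c), so h (1 + ρ_c/(ρ_m − ρ_c)) = Δ, i.e. h = Δ (ρ_m − ρ_c)/ρ_m.
h = 27.6 km × 550/3270 = 4.64 km.

4.64 km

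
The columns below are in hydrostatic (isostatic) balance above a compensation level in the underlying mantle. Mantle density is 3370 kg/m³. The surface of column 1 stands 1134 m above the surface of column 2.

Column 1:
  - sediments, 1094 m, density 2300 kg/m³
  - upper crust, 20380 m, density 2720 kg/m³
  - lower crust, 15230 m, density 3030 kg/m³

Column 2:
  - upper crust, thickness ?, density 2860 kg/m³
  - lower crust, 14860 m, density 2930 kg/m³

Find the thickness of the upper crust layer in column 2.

Take the compensation level at the base of the deeper column (depth z_c below the surface of column 1) and equate Σ ρ_i t_i down to z_c; mantle fills any gap and the z_c terms cancel.
Column 1: 1094×2300 + 20380×2720 + 15230×3030 + (z_c − 36704)×3370
Column 2: 1134×0 + x×2860 + 14860×2930 + (z_c − 1134 − 14860 − x)×3370
The z_c×3370 term appears on both sides and cancels. Collect the known terms of each column as K = Σ(ρt)_known − 3370 × (depth of known layers): K_1 = 104096700 − 3370×36704 = −19595780; K_2 = 43539800 − 3370×(1134 + 14860) = −10359980.
Balance: K_1 = K_2 − x×(3370 − 2860), so x = (K_2 − K_1)/(3370 − 2860) = 9235800/510 = 18100 m.

18100 m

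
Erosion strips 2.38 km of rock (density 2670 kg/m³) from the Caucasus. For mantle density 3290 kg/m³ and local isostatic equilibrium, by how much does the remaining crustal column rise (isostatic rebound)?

1.93 km

Unloading: uplift u = e ρ_c/ρ_m = 2.38 km × 2670/3290 = 1.93 km.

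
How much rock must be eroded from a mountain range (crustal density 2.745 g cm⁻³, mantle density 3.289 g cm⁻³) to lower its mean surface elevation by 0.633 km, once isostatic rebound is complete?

Net drop Δ = e − u = e − e ρ_c/ρ_m = e (ρ_m − ρ_c)/ρ_m.
e = Δ ρ_m/(ρ_m − ρ_c) = 0.633 km × 3.289/0.544 = 3.83 km.

3.83 km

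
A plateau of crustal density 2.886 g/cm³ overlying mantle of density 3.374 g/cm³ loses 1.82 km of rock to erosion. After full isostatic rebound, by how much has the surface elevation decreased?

0.263 km

Rebound u = e ρ_c/ρ_m = 1.82 km × 2.886/3.374 = 1.557 km.
Net surface drop = e − u = 1.82 km − 1.557 km = e (ρ_m − ρ_c)/ρ_m = 0.263 km.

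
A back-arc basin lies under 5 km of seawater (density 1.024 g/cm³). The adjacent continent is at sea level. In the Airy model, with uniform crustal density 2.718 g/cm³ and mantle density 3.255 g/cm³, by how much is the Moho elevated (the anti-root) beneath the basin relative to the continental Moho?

For local isostatic compensation: replacing crust with seawater at the top is compensated by replacing crust with mantle at the base: d (ρ_c − ρ_w) = a (ρ_m − ρ_c).
a = d (ρ_c − ρ_w)/(ρ_m − ρ_c) = 5 km × 1.694/0.537 = 15.8 km.

15.8 km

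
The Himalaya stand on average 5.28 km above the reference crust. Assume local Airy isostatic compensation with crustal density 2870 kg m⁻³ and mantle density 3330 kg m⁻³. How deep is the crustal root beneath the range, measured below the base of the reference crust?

Isostatic balance requires: the weight of the topography is balanced by the buoyancy of the root, ρ_c h = (ρ_m − ρ_c) r.
r = h · ρ_c / (ρ_m − ρ_c) = 5.28 km × 2870 / (3330 − 2870) = 32.9 km.

32.9 km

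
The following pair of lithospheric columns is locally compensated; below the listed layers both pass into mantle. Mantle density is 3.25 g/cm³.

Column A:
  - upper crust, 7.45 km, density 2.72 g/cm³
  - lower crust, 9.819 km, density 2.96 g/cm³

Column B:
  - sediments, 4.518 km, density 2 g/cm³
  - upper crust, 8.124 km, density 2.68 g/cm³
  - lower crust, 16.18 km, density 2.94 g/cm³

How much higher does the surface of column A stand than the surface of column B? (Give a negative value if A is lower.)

−2.61 km

For any compensation level in the mantle, the mantle terms cancel and isostasy reduces to e = (Σt_A − Σt_B) − (Σ(ρt)_A − Σ(ρt)_B) / ρ_m.
Σt_A = 17.269 km; Σt_B = 28.822 km; Σ(ρt)_A = 49.32824; Σ(ρt)_B = 78.37752 (in km·g/cm³).
e = (17.269 − 28.822) − (49.32824 − 78.37752) / 3.25 = −2.61 km.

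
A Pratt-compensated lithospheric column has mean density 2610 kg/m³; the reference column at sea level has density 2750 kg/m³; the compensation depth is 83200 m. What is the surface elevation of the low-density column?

ρ_ref D = ρ (D + h) → h = D (ρ_ref − ρ)/ρ.
h = 83200 m × (2750 − 2610)/2610 = 4460 m.

4460 m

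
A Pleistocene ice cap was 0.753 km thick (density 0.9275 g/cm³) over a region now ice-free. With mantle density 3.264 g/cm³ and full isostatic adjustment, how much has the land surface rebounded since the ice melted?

Removing the load lets mantle flow back in; uplift u satisfies ρ_ice t = ρ_m u.
u = t ρ_ice/ρ_m = 0.753 km × 0.9275/3.264 = 0.214 km.

0.214 km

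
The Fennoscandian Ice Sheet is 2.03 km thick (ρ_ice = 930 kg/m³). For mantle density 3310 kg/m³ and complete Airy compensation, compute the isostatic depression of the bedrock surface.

Equating mass per unit area of the two columns: the ice load ρ_ice t is balanced by mantle displaced below, ρ_m s.
s = t ρ_ice / ρ_m = 2.03 km × 930/3310 = 0.57 km.

0.57 km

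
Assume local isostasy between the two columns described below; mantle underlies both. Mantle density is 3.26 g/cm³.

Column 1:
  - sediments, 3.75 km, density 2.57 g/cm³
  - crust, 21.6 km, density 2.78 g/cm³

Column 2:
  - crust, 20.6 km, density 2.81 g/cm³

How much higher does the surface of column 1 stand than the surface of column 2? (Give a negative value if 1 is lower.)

For any compensation level in the mantle, the mantle terms cancel and isostasy reduces to e = (Σt_1 − Σt_2) − (Σ(ρt)_1 − Σ(ρt)_2) / ρ_m.
Σt_1 = 25.35 km; Σt_2 = 20.6 km; Σ(ρt)_1 = 69.6855; Σ(ρt)_2 = 57.886 (in km·g/cm³).
e = (25.35 − 20.6) − (69.6855 − 57.886) / 3.26 = 1.13 km.

1.13 km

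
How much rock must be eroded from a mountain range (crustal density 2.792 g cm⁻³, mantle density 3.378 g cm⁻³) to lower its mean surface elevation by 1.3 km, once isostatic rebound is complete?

Net drop Δ = e − u = e − e ρ_c/ρ_m = e (ρ_m − ρ_c)/ρ_m.
e = Δ ρ_m/(ρ_m − ρ_c) = 1.3 km × 3.378/0.586 = 7.49 km.

7.49 km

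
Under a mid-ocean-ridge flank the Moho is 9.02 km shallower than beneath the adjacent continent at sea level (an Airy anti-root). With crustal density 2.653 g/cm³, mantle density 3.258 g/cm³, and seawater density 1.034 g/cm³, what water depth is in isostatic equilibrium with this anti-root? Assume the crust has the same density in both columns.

3.37 km

Replacing a thickness d of crust by seawater at the top must be balanced by replacing crust with mantle at the base: d (ρ_c − ρ_w) = a (ρ_m − ρ_c).
d = a (ρ_m − ρ_c)/(ρ_c − ρ_w) = 9.02 km × 0.605/1.619 = 3.37 km.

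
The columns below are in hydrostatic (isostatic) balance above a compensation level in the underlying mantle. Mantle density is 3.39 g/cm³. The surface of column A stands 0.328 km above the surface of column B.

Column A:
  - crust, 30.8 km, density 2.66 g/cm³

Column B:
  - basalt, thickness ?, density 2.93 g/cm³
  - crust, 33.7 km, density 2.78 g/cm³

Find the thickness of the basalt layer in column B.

Take the compensation level at the base of the deeper column (depth z_c below the surface of column A) and equate Σ ρ_i t_i down to z_c; mantle fills any gap and the z_c terms cancel.
Column A: 30.8×2.66 + (z_c − 30.8)×3.39
Column B: 0.328×0 + x×2.93 + 33.7×2.78 + (z_c − 0.328 − 33.7 − x)×3.39
The z_c×3.39 term appears on both sides and cancels. Collect the known terms of each column as K = Σ(ρt)_known − 3.39 × (depth of known layers): K_A = 81.928 − 3.39×30.8 = −22.484; K_B = 93.686 − 3.39×(0.328 + 33.7) = −21.66892.
Balance: K_A = K_B − x×(3.39 − 2.93), so x = (K_B − K_A)/(3.39 − 2.93) = 0.81508/0.46 = 1.77 km.

1.77 km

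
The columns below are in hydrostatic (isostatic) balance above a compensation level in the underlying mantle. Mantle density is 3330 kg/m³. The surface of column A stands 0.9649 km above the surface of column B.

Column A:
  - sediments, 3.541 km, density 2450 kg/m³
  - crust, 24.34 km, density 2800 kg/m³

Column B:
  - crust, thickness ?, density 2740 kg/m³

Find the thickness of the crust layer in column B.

21.7 km

Take the compensation level at the base of the deeper column (depth z_c below the surface of column A) and equate Σ ρ_i t_i down to z_c; mantle fills any gap and the z_c terms cancel.
Column A: 3.541×2450 + 24.34×2800 + (z_c − 27.881)×3330
Column B: 0.9649×0 + x×2740 + (z_c − 0.9649 − 0 − x)×3330
The z_c×3330 term appears on both sides and cancels. Collect the known terms of each column as K = Σ(ρt)_known − 3330 × (depth of known layers): K_A = 76827.45 − 3330×27.881 = −16016.28; K_B = 0 − 3330×(0.9649 + 0) = −3213.117.
Balance: K_A = K_B − x×(3330 − 2740), so x = (K_B − K_A)/(3330 − 2740) = 12803.2/590 = 21.7 km.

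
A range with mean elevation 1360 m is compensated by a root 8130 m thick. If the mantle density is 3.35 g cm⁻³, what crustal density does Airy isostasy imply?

2.87 g cm⁻³

ρ_c h = (ρ_m − ρ_c) r → ρ_c (h + r) = ρ_m r → ρ_c = ρ_m r / (h + r).
ρ_c = 3.35 × 8130 m / (1360 m + 8130 m) = 2.87 g cm⁻³.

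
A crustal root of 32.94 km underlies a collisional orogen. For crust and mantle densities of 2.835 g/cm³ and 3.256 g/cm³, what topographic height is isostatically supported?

Equating mass per unit area of the two columns: ρ_c h = (ρ_m − ρ_c) r.
h = r (ρ_m − ρ_c) / ρ_c = 32.94 km × (3.256 − 2.835) / 2.835 = 4.89 km.

4.89 km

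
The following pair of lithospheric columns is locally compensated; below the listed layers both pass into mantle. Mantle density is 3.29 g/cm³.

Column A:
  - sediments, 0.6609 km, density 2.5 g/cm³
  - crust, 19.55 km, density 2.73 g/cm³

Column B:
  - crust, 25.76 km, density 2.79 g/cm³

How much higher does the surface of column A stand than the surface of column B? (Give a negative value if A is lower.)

For any compensation level in the mantle, the mantle terms cancel and isostasy reduces to e = (Σt_A − Σt_B) − (Σ(ρt)_A − Σ(ρt)_B) / ρ_m.
Σt_A = 20.2109 km; Σt_B = 25.76 km; Σ(ρt)_A = 55.02375; Σ(ρt)_B = 71.8704 (in km·g/cm³).
e = (20.2109 − 25.76) − (55.02375 − 71.8704) / 3.29 = −0.429 km.

−0.429 km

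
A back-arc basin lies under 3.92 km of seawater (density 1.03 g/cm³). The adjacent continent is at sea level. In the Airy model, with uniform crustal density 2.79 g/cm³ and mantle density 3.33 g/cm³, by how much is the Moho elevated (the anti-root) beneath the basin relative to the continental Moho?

Equating mass per unit area of the two columns: replacing crust with seawater at the top is compensated by replacing crust with mantle at the base: d (ρ_c − ρ_w) = a (ρ_m − ρ_c).
a = d (ρ_c − ρ_w)/(ρ_m − ρ_c) = 3.92 km × 1.76/0.54 = 12.8 km.

12.8 km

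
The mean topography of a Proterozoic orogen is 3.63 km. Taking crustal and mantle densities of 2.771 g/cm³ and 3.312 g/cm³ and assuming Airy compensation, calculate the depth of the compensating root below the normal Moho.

By Archimedes' principle applied to the lithosphere: the weight of the topography is balanced by the buoyancy of the root, ρ_c h = (ρ_m − ρ_c) r.
r = h · ρ_c / (ρ_m − ρ_c) = 3.63 km × 2.771 / (3.312 − 2.771) = 18.6 km.

18.6 km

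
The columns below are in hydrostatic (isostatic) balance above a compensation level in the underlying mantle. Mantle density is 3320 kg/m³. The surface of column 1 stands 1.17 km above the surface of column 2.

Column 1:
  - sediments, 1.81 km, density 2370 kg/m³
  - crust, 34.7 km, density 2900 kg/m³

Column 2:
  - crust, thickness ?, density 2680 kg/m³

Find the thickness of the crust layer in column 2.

Take the compensation level at the base of the deeper column (depth z_c below the surface of column 1) and equate Σ ρ_i t_i down to z_c; mantle fills any gap and the z_c terms cancel.
Column 1: 1.81×2370 + 34.7×2900 + (z_c − 36.51)×3320
Column 2: 1.17×0 + x×2680 + (z_c − 1.17 − 0 − x)×3320
The z_c×3320 term appears on both sides and cancels. Collect the known terms of each column as K = Σ(ρt)_known − 3320 × (depth of known layers): K_1 = 104919.7 − 3320×36.51 = −16293.5; K_2 = 0 − 3320×(1.17 + 0) = −3884.4.
Balance: K_1 = K_2 − x×(3320 − 2680), so x = (K_2 − K_1)/(3320 − 2680) = 12409.1/640 = 19.4 km.

19.4 km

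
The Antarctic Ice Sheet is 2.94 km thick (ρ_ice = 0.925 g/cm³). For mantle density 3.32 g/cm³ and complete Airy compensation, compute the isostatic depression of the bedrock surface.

0.819 km

Balancing pressure at the compensation depth: the ice load ρ_ice t is balanced by mantle displaced below, ρ_m s.
s = t ρ_ice / ρ_m = 2.94 km × 0.925/3.32 = 0.819 km.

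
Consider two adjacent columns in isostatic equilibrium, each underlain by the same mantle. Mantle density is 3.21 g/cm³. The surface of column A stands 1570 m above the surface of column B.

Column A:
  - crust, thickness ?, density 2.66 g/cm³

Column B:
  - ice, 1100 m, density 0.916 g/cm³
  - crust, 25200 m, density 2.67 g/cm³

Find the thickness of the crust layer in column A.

Take the compensation level at the base of the deeper column (depth z_c below the surface of column A) and equate Σ ρ_i t_i down to z_c; mantle fills any gap and the z_c terms cancel.
Column A: x×2.66 + (z_c − 0 − x)×3.21
Column B: 1570×0 + 1100×0.916 + 25200×2.67 + (z_c − 1570 − 26300)×3.21
The z_c×3.21 term appears on both sides and cancels. Collect the known terms of each column as K = Σ(ρt)_known − 3.21 × (depth of known layers): K_A = 0 − 3.21×0 = 0; K_B = 68291.6 − 3.21×(1570 + 26300) = −21171.1.
Balance: K_A − x×(3.21 − 2.66) = K_B, so x = (K_A − K_B)/(3.21 − 2.66) = 21171.1/0.55 = 38500 m.

38500 m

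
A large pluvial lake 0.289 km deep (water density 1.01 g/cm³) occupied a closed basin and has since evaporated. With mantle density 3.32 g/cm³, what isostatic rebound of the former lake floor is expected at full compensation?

u = d ρ_w/ρ_m = 0.289 km × 1.01/3.32 = 0.0879 km.

0.0879 km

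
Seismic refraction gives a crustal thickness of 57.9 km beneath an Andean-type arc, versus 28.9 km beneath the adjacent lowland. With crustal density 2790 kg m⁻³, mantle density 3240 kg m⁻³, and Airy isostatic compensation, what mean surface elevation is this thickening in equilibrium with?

Excess crust Δ = 57.9 km − 28.9 km = 29 km, split between elevation h and root r with h + r = Δ.
Airy balance ρ_c h = (ρ_m − ρ_c) r gives r = h ρ_c/(ρ_m − ρ_c), so h (1 + ρ_c/(ρ_m − ρ_c)) = Δ, i.e. h = Δ (ρ_m − ρ_c)/ρ_m.
h = 29 km × 450/3240 = 4.03 km.

4.03 km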